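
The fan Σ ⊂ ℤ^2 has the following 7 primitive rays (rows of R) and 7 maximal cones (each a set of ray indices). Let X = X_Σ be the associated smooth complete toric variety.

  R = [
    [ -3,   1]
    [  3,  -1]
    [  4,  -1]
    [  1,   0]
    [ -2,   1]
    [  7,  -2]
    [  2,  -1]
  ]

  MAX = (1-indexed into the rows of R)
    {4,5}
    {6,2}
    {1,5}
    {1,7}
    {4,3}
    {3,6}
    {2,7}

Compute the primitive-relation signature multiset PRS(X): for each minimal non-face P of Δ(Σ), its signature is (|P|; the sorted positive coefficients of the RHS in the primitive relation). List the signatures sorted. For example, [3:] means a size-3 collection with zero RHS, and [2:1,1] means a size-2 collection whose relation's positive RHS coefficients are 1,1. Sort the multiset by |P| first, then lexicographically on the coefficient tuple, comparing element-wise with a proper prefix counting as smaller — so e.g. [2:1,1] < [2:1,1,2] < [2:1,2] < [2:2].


Δ(Σ) — 7 vertices, 14 min non-faces:

  P={1,2}:  v_{1} + v_{2} = 0 — sig = [2:]
  P={5,7}:  v_{5} + v_{7} = 0 — sig = [2:]
  P={1,3}:  v_{1} + v_{3} = v_{4} — sig = [2:1]
  P={1,4}:  v_{1} + v_{4} = v_{5} — sig = [2:1]
  P={1,6}:  v_{1} + v_{6} = v_{3} — sig = [2:1]
  P={2,3}:  v_{2} + v_{3} = v_{6} — sig = [2:1]
  P={2,4}:  v_{2} + v_{4} = v_{3} — sig = [2:1]
  P={2,5}:  v_{2} + v_{5} = v_{4} — sig = [2:1]
  P={4,7}:  v_{4} + v_{7} = v_{2} — sig = [2:1]
  P={5,6}:  v_{5} + v_{6} = v_{3} + v_{4} — sig = [2:1,1]
  P={3,5}:  v_{3} + v_{5} = 2·v_{4} — sig = [2:2]
  P={3,7}:  v_{3} + v_{7} = 2·v_{2} — sig = [2:2]
  P={4,6}:  v_{4} + v_{6} = 2·v_{3} — sig = [2:2]
  P={6,7}:  v_{6} + v_{7} = 3·v_{2} — sig = [2:3]

Hence PRS(X_Σ) =
[[2:], [2:], [2:1], [2:1], [2:1], [2:1], [2:1], [2:1], [2:1], [2:1,1], [2:2], [2:2], [2:2], [2:3]]


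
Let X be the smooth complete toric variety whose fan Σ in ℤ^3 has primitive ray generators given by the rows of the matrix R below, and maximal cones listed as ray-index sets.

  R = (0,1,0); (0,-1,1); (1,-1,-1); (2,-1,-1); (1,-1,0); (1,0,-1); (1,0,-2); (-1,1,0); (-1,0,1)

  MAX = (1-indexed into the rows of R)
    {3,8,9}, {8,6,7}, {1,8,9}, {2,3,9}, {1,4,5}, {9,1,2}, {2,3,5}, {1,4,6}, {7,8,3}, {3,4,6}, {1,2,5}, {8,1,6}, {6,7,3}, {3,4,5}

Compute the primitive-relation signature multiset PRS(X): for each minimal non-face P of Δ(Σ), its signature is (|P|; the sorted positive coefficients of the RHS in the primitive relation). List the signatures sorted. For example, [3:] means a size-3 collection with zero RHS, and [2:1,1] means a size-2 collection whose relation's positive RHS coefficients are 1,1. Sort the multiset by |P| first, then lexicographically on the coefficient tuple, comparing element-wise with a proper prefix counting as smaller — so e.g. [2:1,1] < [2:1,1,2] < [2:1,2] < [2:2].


Primitive collections (16):

  • {5,8}:  v_{5} + v_{8} = 0 ; sig = [2:]
  • {6,9}:  v_{6} + v_{9} = 0 ; sig = [2:]
  • {1,3}:  v_{1} + v_{3} = v_{6} ; sig = [2:1]
  • {2,6}:  v_{2} + v_{6} = v_{5} ; sig = [2:1]
  • {2,7}:  v_{2} + v_{7} = v_{3} ; sig = [2:1]
  • {2,8}:  v_{2} + v_{8} = v_{9} ; sig = [2:1]
  • {4,8}:  v_{4} + v_{8} = v_{6} ; sig = [2:1]
  • {4,9}:  v_{4} + v_{9} = v_{5} ; sig = [2:1]
  • {5,6}:  v_{5} + v_{6} = v_{4} ; sig = [2:1]
  • {5,9}:  v_{5} + v_{9} = v_{2} ; sig = [2:1]
  • {5,7}:  v_{5} + v_{7} = v_{3} + v_{6} ; sig = [2:1,1]
  • {7,9}:  v_{7} + v_{9} = v_{3} + v_{8} ; sig = [2:1,1]
  • {1,7}:  v_{1} + v_{7} = 2·v_{6} + v_{8} ; sig = [2:1,2]
  • {4,7}:  v_{4} + v_{7} = v_{3} + 2·v_{6} ; sig = [2:1,2]
  • {2,4}:  v_{2} + v_{4} = 2·v_{5} ; sig = [2:2]
  • {3,6,8}:  v_{3} + v_{6} + v_{8} = v_{7} ; sig = [3:1]

Hence PRS(X_Σ) =
{ [2:] ×2,  [2:1] ×8,  [2:1,1] ×2,  [2:1,2] ×2,  [2:2],  [3:1] }


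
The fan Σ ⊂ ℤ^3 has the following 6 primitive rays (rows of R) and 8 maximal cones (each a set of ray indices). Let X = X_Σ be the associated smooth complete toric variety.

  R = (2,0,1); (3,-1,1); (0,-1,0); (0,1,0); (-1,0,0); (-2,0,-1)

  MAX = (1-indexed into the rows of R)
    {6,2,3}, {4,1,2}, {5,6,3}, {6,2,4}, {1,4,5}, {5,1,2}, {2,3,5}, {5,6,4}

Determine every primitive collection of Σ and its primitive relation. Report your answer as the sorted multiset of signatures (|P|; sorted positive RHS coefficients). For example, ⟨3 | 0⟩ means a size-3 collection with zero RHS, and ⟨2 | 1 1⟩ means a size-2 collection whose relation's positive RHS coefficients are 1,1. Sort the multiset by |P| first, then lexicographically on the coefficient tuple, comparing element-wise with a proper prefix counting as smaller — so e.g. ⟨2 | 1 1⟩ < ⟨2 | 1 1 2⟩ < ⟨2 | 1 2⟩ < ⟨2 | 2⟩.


Minimal non-faces — 5 found among 6 rays, 8 max cones:

  P={1,6}:  v_{1} + v_{6} = 0  →  sig = ⟨2 | 0⟩
  P={3,4}:  v_{3} + v_{4} = 0  →  sig = ⟨2 | 0⟩
  P={1,3}:  v_{1} + v_{3} = v_{2} + v_{5}  →  sig = ⟨2 | 1 1⟩
  P={2,4,5}:  v_{2} + v_{4} + v_{5} = v_{1}  →  sig = ⟨3 | 1⟩
  P={2,5,6}:  v_{2} + v_{5} + v_{6} = v_{3}  →  sig = ⟨3 | 1⟩

Signatures (|P|; sorted positive RHS coefficients), sorted:
{ ⟨2 | 0⟩ ×2,  ⟨2 | 1 1⟩,  ⟨3 | 1⟩ ×2 }


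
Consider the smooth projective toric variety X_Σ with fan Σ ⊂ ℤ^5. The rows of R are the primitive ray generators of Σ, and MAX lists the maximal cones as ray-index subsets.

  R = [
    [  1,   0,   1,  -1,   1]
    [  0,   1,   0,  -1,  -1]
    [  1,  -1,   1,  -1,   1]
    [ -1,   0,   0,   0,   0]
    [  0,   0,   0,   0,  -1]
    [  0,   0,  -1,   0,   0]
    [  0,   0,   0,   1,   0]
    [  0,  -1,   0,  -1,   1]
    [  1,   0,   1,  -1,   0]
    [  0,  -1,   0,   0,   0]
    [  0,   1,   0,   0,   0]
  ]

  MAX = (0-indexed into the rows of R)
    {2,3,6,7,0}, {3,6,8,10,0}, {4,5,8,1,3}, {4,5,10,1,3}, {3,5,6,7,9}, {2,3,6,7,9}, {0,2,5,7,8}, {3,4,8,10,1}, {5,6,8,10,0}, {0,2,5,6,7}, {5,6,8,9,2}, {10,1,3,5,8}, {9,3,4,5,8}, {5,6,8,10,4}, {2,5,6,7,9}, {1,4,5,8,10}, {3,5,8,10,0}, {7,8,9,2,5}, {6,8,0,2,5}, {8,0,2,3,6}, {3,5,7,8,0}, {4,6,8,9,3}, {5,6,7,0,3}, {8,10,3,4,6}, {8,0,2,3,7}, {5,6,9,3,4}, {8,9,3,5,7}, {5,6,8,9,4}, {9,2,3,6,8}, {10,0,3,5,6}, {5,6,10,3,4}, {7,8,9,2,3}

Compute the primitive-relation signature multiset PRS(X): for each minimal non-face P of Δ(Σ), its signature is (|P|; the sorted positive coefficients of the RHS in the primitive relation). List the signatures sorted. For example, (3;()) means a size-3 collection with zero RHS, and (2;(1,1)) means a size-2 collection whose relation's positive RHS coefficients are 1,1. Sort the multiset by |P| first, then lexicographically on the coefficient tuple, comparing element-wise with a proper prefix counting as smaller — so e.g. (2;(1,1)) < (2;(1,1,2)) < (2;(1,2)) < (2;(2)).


16 minimal non-faces of Δ(Σ) (on 11 rays):

  {9,10}:  v_{9} + v_{10} = 0  so sig = (2;())
  {0,4}:  v_{0} + v_{4} = v_{8}  so sig = (2;(1))
  {0,9}:  v_{0} + v_{9} = v_{2}  so sig = (2;(1))
  {2,10}:  v_{2} + v_{10} = v_{0}  so sig = (2;(1))
  {1,6}:  v_{1} + v_{6} = v_{4} + v_{10}  so sig = (2;(1,1))
  {2,4}:  v_{2} + v_{4} = v_{8} + v_{9}  so sig = (2;(1,1))
  {7,10}:  v_{7} + v_{10} = v_{0} + v_{3} + v_{5}  so sig = (2;(1,1,1))
  {1,9}:  v_{1} + v_{9} = v_{3} + v_{4} + v_{5} + v_{8}  so sig = (2;(1,1,1,1))
  {4,7}:  v_{4} + v_{7} = v_{3} + v_{5} + v_{8} + v_{9}  so sig = (2;(1,1,1,1))
  {0,1}:  v_{0} + v_{1} = v_{3} + v_{5} + 2·v_{8} + v_{10}  so sig = (2;(1,1,1,2))
  {1,2}:  v_{1} + v_{2} = v_{3} + v_{5} + 2·v_{8}  so sig = (2;(1,1,2))
  {1,7}:  v_{1} + v_{7} = 2·v_{3} + 2·v_{5} + 2·v_{8}  so sig = (2;(2,2,2))
  {2,3,5}:  v_{2} + v_{3} + v_{5} = v_{7}  so sig = (3;(1))
  {6,7,8}:  v_{6} + v_{7} + v_{8} = v_{2}  so sig = (3;(1))
  {3,5,6,8}:  v_{3} + v_{5} + v_{6} + v_{8} = 0  so sig = (4;())
  {3,4,5,8,10}:  v_{3} + v_{4} + v_{5} + v_{8} + v_{10} = v_{1}  so sig = (5;(1))

Sorted signature multiset PRS(X):
    (2;())
    (2;(1))
    (2;(1))
    (2;(1))
    (2;(1,1))
    (2;(1,1))
    (2;(1,1,1))
    (2;(1,1,1,1))
    (2;(1,1,1,1))
    (2;(1,1,1,2))
    (2;(1,1,2))
    (2;(2,2,2))
    (3;(1))
    (3;(1))
    (4;())
    (5;(1))


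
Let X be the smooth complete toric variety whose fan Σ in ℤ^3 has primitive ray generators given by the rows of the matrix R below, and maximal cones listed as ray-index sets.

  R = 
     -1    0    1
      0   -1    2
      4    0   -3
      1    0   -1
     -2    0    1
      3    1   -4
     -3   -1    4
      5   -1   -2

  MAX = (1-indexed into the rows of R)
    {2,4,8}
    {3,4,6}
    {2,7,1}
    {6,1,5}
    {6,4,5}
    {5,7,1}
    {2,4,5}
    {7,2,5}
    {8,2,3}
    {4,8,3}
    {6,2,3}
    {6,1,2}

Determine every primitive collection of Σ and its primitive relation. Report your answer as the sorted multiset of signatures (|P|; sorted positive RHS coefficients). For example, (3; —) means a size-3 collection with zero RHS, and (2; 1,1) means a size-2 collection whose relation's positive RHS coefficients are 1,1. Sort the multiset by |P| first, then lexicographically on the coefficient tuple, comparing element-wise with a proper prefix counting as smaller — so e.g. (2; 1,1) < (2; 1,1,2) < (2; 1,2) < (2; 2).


Δ(Σ) — 8 vertices, 14 min non-faces:

  {1,4}:  v_{1} + v_{4} = 0  →  sig = (2; —)
  {6,7}:  v_{6} + v_{7} = 0  →  sig = (2; —)
  {1,3}:  v_{1} + v_{3} = v_{2} + v_{6}  →  sig = (2; 1,1)
  {1,8}:  v_{1} + v_{8} = v_{2} + v_{3}  →  sig = (2; 1,1)
  {3,7}:  v_{3} + v_{7} = v_{2} + v_{4}  →  sig = (2; 1,1)
  {4,7}:  v_{4} + v_{7} = v_{2} + v_{5}  →  sig = (2; 1,1)
  {5,8}:  v_{5} + v_{8} = v_{2} + 3·v_{4}  →  sig = (2; 1,3)
  {3,5}:  v_{3} + v_{5} = 2·v_{4}  →  sig = (2; 2)
  {6,8}:  v_{6} + v_{8} = 2·v_{3}  →  sig = (2; 2)
  {7,8}:  v_{7} + v_{8} = 2·v_{2} + 2·v_{4}  →  sig = (2; 2,2)
  {1,2,5}:  v_{1} + v_{2} + v_{5} = v_{7}  →  sig = (3; 1)
  {2,3,4}:  v_{2} + v_{3} + v_{4} = v_{8}  →  sig = (3; 1)
  {2,4,6}:  v_{2} + v_{4} + v_{6} = v_{3}  →  sig = (3; 1)
  {2,5,6}:  v_{2} + v_{5} + v_{6} = v_{4}  →  sig = (3; 1)

Signatures (|P|; sorted positive RHS coefficients), sorted:
{ (2; —) ×2,  (2; 1,1) ×4,  (2; 1,3),  (2; 2) ×2,  (2; 2,2),  (3; 1) ×4 }


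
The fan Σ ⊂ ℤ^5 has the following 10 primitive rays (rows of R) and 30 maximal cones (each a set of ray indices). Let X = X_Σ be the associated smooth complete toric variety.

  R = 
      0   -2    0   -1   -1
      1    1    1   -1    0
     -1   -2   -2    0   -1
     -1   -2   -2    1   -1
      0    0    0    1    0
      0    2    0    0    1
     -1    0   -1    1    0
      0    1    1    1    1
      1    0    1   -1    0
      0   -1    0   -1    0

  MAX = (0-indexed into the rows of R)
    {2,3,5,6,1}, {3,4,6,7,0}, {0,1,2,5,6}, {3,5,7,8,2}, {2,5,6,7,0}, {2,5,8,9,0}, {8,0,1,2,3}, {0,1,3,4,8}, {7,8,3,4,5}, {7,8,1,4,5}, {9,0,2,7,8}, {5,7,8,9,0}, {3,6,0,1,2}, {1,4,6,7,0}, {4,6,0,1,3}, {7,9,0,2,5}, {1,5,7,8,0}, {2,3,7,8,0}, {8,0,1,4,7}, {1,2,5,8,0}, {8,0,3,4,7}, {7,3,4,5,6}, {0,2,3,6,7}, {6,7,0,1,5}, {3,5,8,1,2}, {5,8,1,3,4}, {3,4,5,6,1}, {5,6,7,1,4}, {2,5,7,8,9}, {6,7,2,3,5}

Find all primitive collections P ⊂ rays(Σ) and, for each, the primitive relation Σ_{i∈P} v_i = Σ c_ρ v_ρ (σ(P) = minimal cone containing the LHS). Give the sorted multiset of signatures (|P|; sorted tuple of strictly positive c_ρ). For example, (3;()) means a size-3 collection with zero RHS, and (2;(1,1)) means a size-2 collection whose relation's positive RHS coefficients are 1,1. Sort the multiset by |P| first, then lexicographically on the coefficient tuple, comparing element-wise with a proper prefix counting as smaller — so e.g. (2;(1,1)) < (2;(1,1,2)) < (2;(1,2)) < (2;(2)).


Δ(Σ) — 10 vertices, 11 min non-faces:

  {6,8}:  v_{6} + v_{8} = 0 ; sig = (2;())
  {2,4}:  v_{2} + v_{4} = v_{3} ; sig = (2;(1))
  {1,9}:  v_{1} + v_{9} = v_{0} + v_{5} + v_{8} ; sig = (2;(1,1,1))
  {4,9}:  v_{4} + v_{9} = v_{2} + v_{7} + v_{8} ; sig = (2;(1,1,1))
  {6,9}:  v_{6} + v_{9} = v_{0} + v_{2} + v_{5} + v_{7} ; sig = (2;(1,1,1,1))
  {3,9}:  v_{3} + v_{9} = 2·v_{2} + v_{7} + v_{8} ; sig = (2;(1,1,2))
  {0,4,5}:  v_{0} + v_{4} + v_{5} = 0 ; sig = (3;())
  {1,2,7}:  v_{1} + v_{2} + v_{7} = 0 ; sig = (3;())
  {0,3,5}:  v_{0} + v_{3} + v_{5} = v_{2} ; sig = (3;(1))
  {1,3,7}:  v_{1} + v_{3} + v_{7} = v_{4} ; sig = (3;(1))
  {0,2,5,7,8}:  v_{0} + v_{2} + v_{5} + v_{7} + v_{8} = v_{9} ; sig = (5;(1))

Sorted signature multiset PRS(X):
    |P|=2: 6 collections, coeffs (), (1), (1,1,1), (1,1,1), (1,1,1,1), (1,1,2)
    |P|=3: 4 collections, coeffs (), (), (1), (1)
    |P|=5: 1 collection, coeffs (1)


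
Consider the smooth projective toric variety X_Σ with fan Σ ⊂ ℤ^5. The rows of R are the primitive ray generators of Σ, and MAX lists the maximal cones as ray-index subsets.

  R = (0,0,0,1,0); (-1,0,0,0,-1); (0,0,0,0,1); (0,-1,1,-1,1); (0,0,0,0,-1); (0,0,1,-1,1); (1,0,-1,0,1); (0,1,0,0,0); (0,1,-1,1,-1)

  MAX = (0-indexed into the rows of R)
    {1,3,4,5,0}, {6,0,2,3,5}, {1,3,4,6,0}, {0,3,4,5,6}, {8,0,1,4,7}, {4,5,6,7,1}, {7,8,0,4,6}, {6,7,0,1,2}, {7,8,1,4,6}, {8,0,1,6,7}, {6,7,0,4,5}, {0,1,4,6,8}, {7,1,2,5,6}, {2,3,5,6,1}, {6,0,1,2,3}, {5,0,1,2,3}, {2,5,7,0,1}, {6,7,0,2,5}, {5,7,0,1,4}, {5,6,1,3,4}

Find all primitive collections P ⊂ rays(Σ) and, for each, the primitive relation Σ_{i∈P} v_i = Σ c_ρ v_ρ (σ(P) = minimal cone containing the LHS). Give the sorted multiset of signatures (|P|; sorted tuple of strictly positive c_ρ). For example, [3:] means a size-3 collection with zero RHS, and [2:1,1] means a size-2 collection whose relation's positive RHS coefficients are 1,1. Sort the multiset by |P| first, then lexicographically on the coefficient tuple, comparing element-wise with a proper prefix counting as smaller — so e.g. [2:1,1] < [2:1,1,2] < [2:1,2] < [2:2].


Minimal non-faces — 7 found among 9 rays, 20 max cones:

  P={2,4}:  v_{2} + v_{4} = 0 ; sig = [2:]
  P={3,8}:  v_{3} + v_{8} = 0 ; sig = [2:]
  P={3,7}:  v_{3} + v_{7} = v_{5} ; sig = [2:1]
  P={5,8}:  v_{5} + v_{8} = v_{7} ; sig = [2:1]
  P={2,8}:  v_{2} + v_{8} = v_{0} + v_{1} + v_{6} + v_{7} ; sig = [2:1,1,1,1]
  P={0,1,5,6}:  v_{0} + v_{1} + v_{5} + v_{6} = v_{2} ; sig = [4:1]
  P={0,1,4,6,7}:  v_{0} + v_{1} + v_{4} + v_{6} + v_{7} = v_{8} ; sig = [5:1]

Signatures (|P|; sorted positive RHS coefficients), sorted:
[[2:], [2:], [2:1], [2:1], [2:1,1,1,1], [4:1], [5:1]]


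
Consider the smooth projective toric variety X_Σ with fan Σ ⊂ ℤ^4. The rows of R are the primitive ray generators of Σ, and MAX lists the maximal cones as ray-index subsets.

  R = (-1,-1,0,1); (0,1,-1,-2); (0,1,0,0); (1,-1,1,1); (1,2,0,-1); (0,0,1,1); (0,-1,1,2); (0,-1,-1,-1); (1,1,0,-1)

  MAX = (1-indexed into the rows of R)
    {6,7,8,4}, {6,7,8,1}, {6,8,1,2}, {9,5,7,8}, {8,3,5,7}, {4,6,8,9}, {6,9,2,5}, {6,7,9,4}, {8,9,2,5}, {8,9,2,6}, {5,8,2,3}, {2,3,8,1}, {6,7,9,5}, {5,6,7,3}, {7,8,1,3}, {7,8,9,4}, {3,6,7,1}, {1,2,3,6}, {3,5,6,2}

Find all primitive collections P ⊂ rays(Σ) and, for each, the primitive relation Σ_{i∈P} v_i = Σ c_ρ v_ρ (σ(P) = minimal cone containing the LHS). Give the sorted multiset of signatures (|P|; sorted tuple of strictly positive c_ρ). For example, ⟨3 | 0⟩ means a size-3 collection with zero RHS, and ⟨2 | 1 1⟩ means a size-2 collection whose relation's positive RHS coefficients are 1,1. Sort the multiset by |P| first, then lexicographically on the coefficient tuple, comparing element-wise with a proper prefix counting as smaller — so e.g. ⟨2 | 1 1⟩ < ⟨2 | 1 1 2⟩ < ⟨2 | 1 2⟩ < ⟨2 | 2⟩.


|primitive collections| = 11. Relations:

  {1,9}:  v_{1} + v_{9} = 0  ⇒ sig = ⟨2 | 0⟩
  {2,7}:  v_{2} + v_{7} = 0  ⇒ sig = ⟨2 | 0⟩
  {1,5}:  v_{1} + v_{5} = v_{3}  ⇒ sig = ⟨2 | 1⟩
  {3,9}:  v_{3} + v_{9} = v_{5}  ⇒ sig = ⟨2 | 1⟩
  {3,4}:  v_{3} + v_{4} = v_{7} + v_{9}  ⇒ sig = ⟨2 | 1 1⟩
  {1,4}:  v_{1} + v_{4} = v_{6} + v_{7} + v_{8}  ⇒ sig = ⟨2 | 1 1 1⟩
  {2,4}:  v_{2} + v_{4} = v_{6} + v_{8} + v_{9}  ⇒ sig = ⟨2 | 1 1 1⟩
  {4,5}:  v_{4} + v_{5} = v_{7} + 2·v_{9}  ⇒ sig = ⟨2 | 1 2⟩
  {3,6,8}:  v_{3} + v_{6} + v_{8} = 0  ⇒ sig = ⟨3 | 0⟩
  {5,6,8}:  v_{5} + v_{6} + v_{8} = v_{9}  ⇒ sig = ⟨3 | 1⟩
  {6,7,8,9}:  v_{6} + v_{7} + v_{8} + v_{9} = v_{4}  ⇒ sig = ⟨4 | 1⟩

Signatures (|P|; sorted positive RHS coefficients), sorted:
    ⟨2 | 0⟩
    ⟨2 | 0⟩
    ⟨2 | 1⟩
    ⟨2 | 1⟩
    ⟨2 | 1 1⟩
    ⟨2 | 1 1 1⟩
    ⟨2 | 1 1 1⟩
    ⟨2 | 1 2⟩
    ⟨3 | 0⟩
    ⟨3 | 1⟩
    ⟨4 | 1⟩


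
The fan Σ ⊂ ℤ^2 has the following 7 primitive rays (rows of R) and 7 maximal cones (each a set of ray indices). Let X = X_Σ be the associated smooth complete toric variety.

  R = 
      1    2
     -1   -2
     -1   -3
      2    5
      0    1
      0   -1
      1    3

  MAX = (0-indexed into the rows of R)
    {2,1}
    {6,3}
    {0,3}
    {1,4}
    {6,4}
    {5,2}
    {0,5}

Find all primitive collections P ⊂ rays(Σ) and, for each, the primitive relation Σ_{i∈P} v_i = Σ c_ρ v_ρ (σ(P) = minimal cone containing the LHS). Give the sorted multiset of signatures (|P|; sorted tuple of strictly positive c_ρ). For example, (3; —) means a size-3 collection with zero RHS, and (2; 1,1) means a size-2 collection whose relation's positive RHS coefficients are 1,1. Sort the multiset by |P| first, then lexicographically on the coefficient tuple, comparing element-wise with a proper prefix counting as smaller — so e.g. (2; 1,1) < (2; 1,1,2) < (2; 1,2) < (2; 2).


Δ(Σ) — 7 vertices, 14 min non-faces:

  • {0,1}:  v_{0} + v_{1} = 0  so sig = (2; —)
  • {2,6}:  v_{2} + v_{6} = 0  so sig = (2; —)
  • {4,5}:  v_{4} + v_{5} = 0  so sig = (2; —)
  • {0,2}:  v_{0} + v_{2} = v_{5}  so sig = (2; 1)
  • {0,4}:  v_{0} + v_{4} = v_{6}  so sig = (2; 1)
  • {0,6}:  v_{0} + v_{6} = v_{3}  so sig = (2; 1)
  • {1,3}:  v_{1} + v_{3} = v_{6}  so sig = (2; 1)
  • {1,5}:  v_{1} + v_{5} = v_{2}  so sig = (2; 1)
  • {1,6}:  v_{1} + v_{6} = v_{4}  so sig = (2; 1)
  • {2,3}:  v_{2} + v_{3} = v_{0}  so sig = (2; 1)
  • {2,4}:  v_{2} + v_{4} = v_{1}  so sig = (2; 1)
  • {5,6}:  v_{5} + v_{6} = v_{0}  so sig = (2; 1)
  • {3,4}:  v_{3} + v_{4} = 2·v_{6}  so sig = (2; 2)
  • {3,5}:  v_{3} + v_{5} = 2·v_{0}  so sig = (2; 2)

Signatures (|P|; sorted positive RHS coefficients), sorted:
[(2; —), (2; —), (2; —), (2; 1), (2; 1), (2; 1), (2; 1), (2; 1), (2; 1), (2; 1), (2; 1), (2; 1), (2; 2), (2; 2)]


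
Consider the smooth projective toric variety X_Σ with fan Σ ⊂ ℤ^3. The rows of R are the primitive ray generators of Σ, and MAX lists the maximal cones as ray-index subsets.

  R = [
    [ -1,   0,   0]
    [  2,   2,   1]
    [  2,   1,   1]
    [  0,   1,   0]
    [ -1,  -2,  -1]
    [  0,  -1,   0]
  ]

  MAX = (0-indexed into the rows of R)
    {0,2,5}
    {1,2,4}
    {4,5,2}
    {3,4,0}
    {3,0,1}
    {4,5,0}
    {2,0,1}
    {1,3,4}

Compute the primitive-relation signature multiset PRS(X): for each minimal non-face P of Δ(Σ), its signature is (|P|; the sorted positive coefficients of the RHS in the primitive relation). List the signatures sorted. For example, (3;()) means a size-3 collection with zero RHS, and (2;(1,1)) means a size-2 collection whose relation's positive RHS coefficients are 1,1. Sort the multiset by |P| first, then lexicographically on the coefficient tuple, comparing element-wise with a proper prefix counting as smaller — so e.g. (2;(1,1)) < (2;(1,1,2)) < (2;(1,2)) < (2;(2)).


Δ(Σ) — 6 vertices, 5 min non-faces:

  P = {3,5}:  v_{3} + v_{5} = 0 ; sig = (2;())
  P = {1,5}:  v_{1} + v_{5} = v_{2} ; sig = (2;(1))
  P = {2,3}:  v_{2} + v_{3} = v_{1} ; sig = (2;(1))
  P = {0,1,4}:  v_{0} + v_{1} + v_{4} = 0 ; sig = (3;())
  P = {0,2,4}:  v_{0} + v_{2} + v_{4} = v_{5} ; sig = (3;(1))

so the primitive-relation signature multiset is
{ (2;()),  (2;(1)) ×2,  (3;()),  (3;(1)) }


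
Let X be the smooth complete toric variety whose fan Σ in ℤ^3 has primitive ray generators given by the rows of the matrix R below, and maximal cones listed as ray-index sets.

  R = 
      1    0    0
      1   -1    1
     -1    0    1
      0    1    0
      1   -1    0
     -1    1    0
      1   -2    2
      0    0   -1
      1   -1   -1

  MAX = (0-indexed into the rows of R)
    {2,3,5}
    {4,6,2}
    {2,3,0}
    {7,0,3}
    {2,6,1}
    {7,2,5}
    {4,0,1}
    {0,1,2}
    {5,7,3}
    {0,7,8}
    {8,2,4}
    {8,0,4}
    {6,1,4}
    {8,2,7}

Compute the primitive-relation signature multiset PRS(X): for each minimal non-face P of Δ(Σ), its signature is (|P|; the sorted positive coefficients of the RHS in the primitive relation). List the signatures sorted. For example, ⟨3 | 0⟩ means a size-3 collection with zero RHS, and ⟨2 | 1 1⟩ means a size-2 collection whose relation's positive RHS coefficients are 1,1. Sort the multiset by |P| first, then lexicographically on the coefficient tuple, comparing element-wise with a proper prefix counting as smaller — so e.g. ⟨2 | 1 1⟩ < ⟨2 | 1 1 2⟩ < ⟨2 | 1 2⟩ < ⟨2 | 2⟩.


Δ(Σ) — 9 vertices, 20 min non-faces:

  • {4,5}:  v_{4} + v_{5} = 0 ; sig = ⟨2 | 0⟩
  • {0,5}:  v_{0} + v_{5} = v_{3} ; sig = ⟨2 | 1⟩
  • {1,7}:  v_{1} + v_{7} = v_{4} ; sig = ⟨2 | 1⟩
  • {3,4}:  v_{3} + v_{4} = v_{0} ; sig = ⟨2 | 1⟩
  • {4,7}:  v_{4} + v_{7} = v_{8} ; sig = ⟨2 | 1⟩
  • {5,8}:  v_{5} + v_{8} = v_{7} ; sig = ⟨2 | 1⟩
  • {1,5}:  v_{1} + v_{5} = v_{0} + v_{2} ; sig = ⟨2 | 1 1⟩
  • {3,8}:  v_{3} + v_{8} = v_{0} + v_{7} ; sig = ⟨2 | 1 1⟩
  • {5,6}:  v_{5} + v_{6} = v_{1} + v_{2} ; sig = ⟨2 | 1 1⟩
  • {3,6}:  v_{3} + v_{6} = v_{0} + v_{1} + v_{2} ; sig = ⟨2 | 1 1 1⟩
  • {1,3}:  v_{1} + v_{3} = 2·v_{0} + v_{2} ; sig = ⟨2 | 1 2⟩
  • {6,7}:  v_{6} + v_{7} = v_{2} + 2·v_{4} ; sig = ⟨2 | 1 2⟩
  • {6,8}:  v_{6} + v_{8} = v_{2} + 3·v_{4} ; sig = ⟨2 | 1 3⟩
  • {0,6}:  v_{0} + v_{6} = 2·v_{1} ; sig = ⟨2 | 2⟩
  • {1,8}:  v_{1} + v_{8} = 2·v_{4} ; sig = ⟨2 | 2⟩
  • {0,2,7}:  v_{0} + v_{2} + v_{7} = 0 ; sig = ⟨3 | 0⟩
  • {0,2,4}:  v_{0} + v_{2} + v_{4} = v_{1} ; sig = ⟨3 | 1⟩
  • {0,2,8}:  v_{0} + v_{2} + v_{8} = v_{4} ; sig = ⟨3 | 1⟩
  • {1,2,4}:  v_{1} + v_{2} + v_{4} = v_{6} ; sig = ⟨3 | 1⟩
  • {2,3,7}:  v_{2} + v_{3} + v_{7} = v_{5} ; sig = ⟨3 | 1⟩

so the primitive-relation signature multiset is
    ⟨2 | 0⟩
    ⟨2 | 1⟩
    ⟨2 | 1⟩
    ⟨2 | 1⟩
    ⟨2 | 1⟩
    ⟨2 | 1⟩
    ⟨2 | 1 1⟩
    ⟨2 | 1 1⟩
    ⟨2 | 1 1⟩
    ⟨2 | 1 1 1⟩
    ⟨2 | 1 2⟩
    ⟨2 | 1 2⟩
    ⟨2 | 1 3⟩
    ⟨2 | 2⟩
    ⟨2 | 2⟩
    ⟨3 | 0⟩
    ⟨3 | 1⟩
    ⟨3 | 1⟩
    ⟨3 | 1⟩
    ⟨3 | 1⟩


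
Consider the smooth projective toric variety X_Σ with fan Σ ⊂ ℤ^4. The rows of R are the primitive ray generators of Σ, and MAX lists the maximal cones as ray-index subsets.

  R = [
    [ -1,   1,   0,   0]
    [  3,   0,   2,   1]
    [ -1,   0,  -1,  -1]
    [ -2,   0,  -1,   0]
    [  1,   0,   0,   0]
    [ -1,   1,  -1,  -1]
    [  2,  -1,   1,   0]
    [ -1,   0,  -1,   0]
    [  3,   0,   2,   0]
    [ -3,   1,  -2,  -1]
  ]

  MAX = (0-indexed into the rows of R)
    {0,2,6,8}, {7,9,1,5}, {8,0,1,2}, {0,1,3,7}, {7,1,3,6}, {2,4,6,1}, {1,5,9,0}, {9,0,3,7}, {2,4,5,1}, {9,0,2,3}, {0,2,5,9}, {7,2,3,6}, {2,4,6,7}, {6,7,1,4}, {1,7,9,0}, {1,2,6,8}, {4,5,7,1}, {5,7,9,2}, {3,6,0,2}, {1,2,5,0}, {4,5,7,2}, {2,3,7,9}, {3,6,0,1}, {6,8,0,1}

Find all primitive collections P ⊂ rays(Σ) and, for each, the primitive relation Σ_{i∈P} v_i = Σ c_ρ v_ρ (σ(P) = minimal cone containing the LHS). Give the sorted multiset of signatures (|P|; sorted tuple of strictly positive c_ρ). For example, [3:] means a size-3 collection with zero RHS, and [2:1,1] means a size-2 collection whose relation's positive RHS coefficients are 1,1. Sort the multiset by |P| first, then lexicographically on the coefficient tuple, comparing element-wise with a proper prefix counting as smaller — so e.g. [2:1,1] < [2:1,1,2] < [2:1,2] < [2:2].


Δ(Σ) — 10 vertices, 19 min non-faces:

  {3,4}:  v_{3} + v_{4} = v_{7}  so sig = [2:1]
  {3,5}:  v_{3} + v_{5} = v_{9}  so sig = [2:1]
  {6,9}:  v_{6} + v_{9} = v_{2}  so sig = [2:1]
  {0,4}:  v_{0} + v_{4} = v_{1} + v_{9}  so sig = [2:1,1]
  {3,8}:  v_{3} + v_{8} = v_{0} + v_{6}  so sig = [2:1,1]
  {4,9}:  v_{4} + v_{9} = v_{5} + v_{7}  so sig = [2:1,1]
  {7,8}:  v_{7} + v_{8} = v_{1} + v_{2}  so sig = [2:1,1]
  {8,9}:  v_{8} + v_{9} = v_{0} + v_{1} + 2·v_{2}  so sig = [2:1,1,2]
  {5,6}:  v_{5} + v_{6} = v_{1} + 2·v_{2}  so sig = [2:1,2]
  {5,8}:  v_{5} + v_{8} = v_{0} + 2·v_{1} + 3·v_{2}  so sig = [2:1,2,3]
  {4,8}:  v_{4} + v_{8} = 2·v_{1} + 2·v_{2}  so sig = [2:2,2]
  {0,6,7}:  v_{0} + v_{6} + v_{7} = 0  so sig = [3:]
  {1,2,3}:  v_{1} + v_{2} + v_{3} = 0  so sig = [3:]
  {0,2,7}:  v_{0} + v_{2} + v_{7} = v_{9}  so sig = [3:1]
  {1,2,7}:  v_{1} + v_{2} + v_{7} = v_{4}  so sig = [3:1]
  {1,2,9}:  v_{1} + v_{2} + v_{9} = v_{5}  so sig = [3:1]
  {1,3,9}:  v_{1} + v_{3} + v_{9} = v_{0} + v_{7}  so sig = [3:1,1]
  {0,5,7}:  v_{0} + v_{5} + v_{7} = v_{1} + 2·v_{9}  so sig = [3:1,2]
  {0,1,2,6}:  v_{0} + v_{1} + v_{2} + v_{6} = v_{8}  so sig = [4:1]

so the primitive-relation signature multiset is
{ [2:1] ×3,  [2:1,1] ×4,  [2:1,1,2],  [2:1,2],  [2:1,2,3],  [2:2,2],  [3:] ×2,  [3:1] ×3,  [3:1,1],  [3:1,2],  [4:1] }


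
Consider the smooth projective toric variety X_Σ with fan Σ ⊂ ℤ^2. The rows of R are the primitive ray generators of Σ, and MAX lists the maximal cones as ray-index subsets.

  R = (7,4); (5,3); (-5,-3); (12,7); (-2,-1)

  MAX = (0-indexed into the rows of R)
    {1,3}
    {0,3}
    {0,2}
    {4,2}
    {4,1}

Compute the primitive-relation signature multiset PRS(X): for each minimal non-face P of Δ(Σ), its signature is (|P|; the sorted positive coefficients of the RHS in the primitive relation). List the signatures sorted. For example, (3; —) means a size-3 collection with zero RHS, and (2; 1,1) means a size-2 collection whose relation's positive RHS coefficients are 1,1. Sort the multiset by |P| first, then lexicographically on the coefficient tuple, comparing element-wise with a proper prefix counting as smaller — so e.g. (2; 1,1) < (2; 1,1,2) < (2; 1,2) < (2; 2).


5 minimal non-faces of Δ(Σ) (on 5 rays):

  P = {1,2}:  v_{1} + v_{2} = 0  ⟹  sig = (2; —)
  P = {0,1}:  v_{0} + v_{1} = v_{3}  ⟹  sig = (2; 1)
  P = {0,4}:  v_{0} + v_{4} = v_{1}  ⟹  sig = (2; 1)
  P = {2,3}:  v_{2} + v_{3} = v_{0}  ⟹  sig = (2; 1)
  P = {3,4}:  v_{3} + v_{4} = 2·v_{1}  ⟹  sig = (2; 2)

Hence PRS(X_Σ) =
    |P|=2: 5 collections, coeffs (), (1), (1), (1), (2)


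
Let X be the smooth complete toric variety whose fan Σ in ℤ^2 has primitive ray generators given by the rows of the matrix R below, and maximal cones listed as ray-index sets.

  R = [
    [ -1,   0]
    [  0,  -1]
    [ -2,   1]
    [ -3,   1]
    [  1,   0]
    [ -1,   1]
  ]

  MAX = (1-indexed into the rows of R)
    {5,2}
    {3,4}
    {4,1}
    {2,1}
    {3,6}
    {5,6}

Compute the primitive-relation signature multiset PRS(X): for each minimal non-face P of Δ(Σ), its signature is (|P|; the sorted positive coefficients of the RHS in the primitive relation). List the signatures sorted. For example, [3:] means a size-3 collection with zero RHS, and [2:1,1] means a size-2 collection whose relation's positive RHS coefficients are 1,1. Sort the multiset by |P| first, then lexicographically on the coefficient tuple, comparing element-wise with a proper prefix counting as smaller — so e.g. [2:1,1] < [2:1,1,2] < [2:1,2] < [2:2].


Primitive collections (9):

  P = {1,5}:  v_{1} + v_{5} = 0 — sig = [2:]
  P = {1,3}:  v_{1} + v_{3} = v_{4} — sig = [2:1]
  P = {1,6}:  v_{1} + v_{6} = v_{3} — sig = [2:1]
  P = {2,6}:  v_{2} + v_{6} = v_{1} — sig = [2:1]
  P = {3,5}:  v_{3} + v_{5} = v_{6} — sig = [2:1]
  P = {4,5}:  v_{4} + v_{5} = v_{3} — sig = [2:1]
  P = {2,3}:  v_{2} + v_{3} = 2·v_{1} — sig = [2:2]
  P = {4,6}:  v_{4} + v_{6} = 2·v_{3} — sig = [2:2]
  P = {2,4}:  v_{2} + v_{4} = 3·v_{1} — sig = [2:3]

Signatures (|P|; sorted positive RHS coefficients), sorted:
    [2:]
    [2:1]
    [2:1]
    [2:1]
    [2:1]
    [2:1]
    [2:2]
    [2:2]
    [2:3]


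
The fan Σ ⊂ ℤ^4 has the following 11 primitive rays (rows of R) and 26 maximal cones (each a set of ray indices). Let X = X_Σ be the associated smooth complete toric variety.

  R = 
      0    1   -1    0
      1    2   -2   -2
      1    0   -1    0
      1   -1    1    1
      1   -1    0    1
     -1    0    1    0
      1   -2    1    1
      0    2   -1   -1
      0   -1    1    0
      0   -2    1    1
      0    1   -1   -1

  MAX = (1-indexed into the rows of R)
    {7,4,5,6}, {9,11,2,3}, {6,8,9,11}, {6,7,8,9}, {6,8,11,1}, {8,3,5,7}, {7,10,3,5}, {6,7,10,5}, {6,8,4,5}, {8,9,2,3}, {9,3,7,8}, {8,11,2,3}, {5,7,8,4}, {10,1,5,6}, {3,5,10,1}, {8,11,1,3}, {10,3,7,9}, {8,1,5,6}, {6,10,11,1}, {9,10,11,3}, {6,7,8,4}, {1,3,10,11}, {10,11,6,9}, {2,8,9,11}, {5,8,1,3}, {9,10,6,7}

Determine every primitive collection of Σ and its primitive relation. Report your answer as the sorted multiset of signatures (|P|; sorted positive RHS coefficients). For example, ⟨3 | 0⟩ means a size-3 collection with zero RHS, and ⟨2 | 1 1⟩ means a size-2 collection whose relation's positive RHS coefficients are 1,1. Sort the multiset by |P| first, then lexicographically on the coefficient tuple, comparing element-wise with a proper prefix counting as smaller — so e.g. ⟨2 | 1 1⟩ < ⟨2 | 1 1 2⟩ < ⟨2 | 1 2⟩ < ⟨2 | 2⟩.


20 collections generate NE(X_Σ); each relation:

  P = {1,9}:  v_{1} + v_{9} = 0  so sig = ⟨2 | 0⟩
  P = {3,6}:  v_{3} + v_{6} = 0  so sig = ⟨2 | 0⟩
  P = {8,10}:  v_{8} + v_{10} = 0  so sig = ⟨2 | 0⟩
  P = {1,7}:  v_{1} + v_{7} = v_{5}  so sig = ⟨2 | 1⟩
  P = {5,9}:  v_{5} + v_{9} = v_{7}  so sig = ⟨2 | 1⟩
  P = {5,11}:  v_{5} + v_{11} = v_{3}  so sig = ⟨2 | 1⟩
  P = {4,11}:  v_{4} + v_{11} = v_{7} + v_{8}  so sig = ⟨2 | 1 1⟩
  P = {7,11}:  v_{7} + v_{11} = v_{3} + v_{9}  so sig = ⟨2 | 1 1⟩
  P = {1,2}:  v_{1} + v_{2} = v_{3} + v_{8} + v_{11}  so sig = ⟨2 | 1 1 1⟩
  P = {2,6}:  v_{2} + v_{6} = v_{8} + v_{9} + v_{11}  so sig = ⟨2 | 1 1 1⟩
  P = {2,10}:  v_{2} + v_{10} = v_{3} + v_{9} + v_{11}  so sig = ⟨2 | 1 1 1⟩
  P = {3,4}:  v_{3} + v_{4} = v_{5} + v_{7} + v_{8}  so sig = ⟨2 | 1 1 1⟩
  P = {4,10}:  v_{4} + v_{10} = v_{5} + v_{6} + v_{7}  so sig = ⟨2 | 1 1 1⟩
  P = {2,4}:  v_{2} + v_{4} = v_{3} + v_{7} + 2·v_{8} + v_{9}  so sig = ⟨2 | 1 1 1 2⟩
  P = {1,4}:  v_{1} + v_{4} = 2·v_{5} + v_{6} + v_{8}  so sig = ⟨2 | 1 1 2⟩
  P = {2,5}:  v_{2} + v_{5} = 2·v_{3} + v_{8} + v_{9}  so sig = ⟨2 | 1 1 2⟩
  P = {4,9}:  v_{4} + v_{9} = v_{6} + 2·v_{7} + v_{8}  so sig = ⟨2 | 1 1 2⟩
  P = {2,7}:  v_{2} + v_{7} = 2·v_{3} + v_{8} + 2·v_{9}  so sig = ⟨2 | 1 2 2⟩
  P = {3,8,9,11}:  v_{3} + v_{8} + v_{9} + v_{11} = v_{2}  so sig = ⟨4 | 1⟩
  P = {5,6,7,8}:  v_{5} + v_{6} + v_{7} + v_{8} = v_{4}  so sig = ⟨4 | 1⟩

Signatures (|P|; sorted positive RHS coefficients), sorted:
{ ⟨2 | 0⟩ ×3,  ⟨2 | 1⟩ ×3,  ⟨2 | 1 1⟩ ×2,  ⟨2 | 1 1 1⟩ ×5,  ⟨2 | 1 1 1 2⟩,  ⟨2 | 1 1 2⟩ ×3,  ⟨2 | 1 2 2⟩,  ⟨4 | 1⟩ ×2 }


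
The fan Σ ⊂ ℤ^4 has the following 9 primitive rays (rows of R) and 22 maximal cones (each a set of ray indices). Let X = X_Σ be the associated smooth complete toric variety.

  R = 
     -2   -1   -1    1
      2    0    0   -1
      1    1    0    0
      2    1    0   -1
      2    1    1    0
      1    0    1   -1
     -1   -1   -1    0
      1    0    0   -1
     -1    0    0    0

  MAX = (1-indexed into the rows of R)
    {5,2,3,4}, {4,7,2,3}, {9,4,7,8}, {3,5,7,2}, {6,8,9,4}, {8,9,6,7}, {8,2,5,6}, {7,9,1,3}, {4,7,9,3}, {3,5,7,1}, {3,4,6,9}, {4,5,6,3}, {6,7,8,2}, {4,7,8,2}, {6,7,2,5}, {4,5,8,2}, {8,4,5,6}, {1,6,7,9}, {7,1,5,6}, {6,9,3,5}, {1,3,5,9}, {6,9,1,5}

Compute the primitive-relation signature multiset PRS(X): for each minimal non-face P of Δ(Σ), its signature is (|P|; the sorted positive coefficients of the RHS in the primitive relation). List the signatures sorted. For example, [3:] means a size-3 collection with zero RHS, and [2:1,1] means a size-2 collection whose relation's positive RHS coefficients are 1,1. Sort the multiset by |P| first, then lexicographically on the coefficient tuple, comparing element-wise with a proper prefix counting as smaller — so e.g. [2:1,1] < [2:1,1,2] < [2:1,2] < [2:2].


Minimal non-faces — 15 found among 9 rays, 22 max cones:

  P = {1,8}:  v_{1} + v_{8} = v_{7}  so sig = [2:1]
  P = {2,9}:  v_{2} + v_{9} = v_{8}  so sig = [2:1]
  P = {3,8}:  v_{3} + v_{8} = v_{4}  so sig = [2:1]
  P = {1,4}:  v_{1} + v_{4} = v_{3} + v_{7}  so sig = [2:1,1]
  P = {1,2}:  v_{1} + v_{2} = v_{5} + 2·v_{7}  so sig = [2:1,2]
  P = {1,3,6}:  v_{1} + v_{3} + v_{6} = 0  so sig = [3:]
  P = {5,7,9}:  v_{5} + v_{7} + v_{9} = 0  so sig = [3:]
  P = {3,6,7}:  v_{3} + v_{6} + v_{7} = v_{8}  so sig = [3:1]
  P = {5,7,8}:  v_{5} + v_{7} + v_{8} = v_{2}  so sig = [3:1]
  P = {4,5,7}:  v_{4} + v_{5} + v_{7} = v_{2} + v_{3}  so sig = [3:1,1]
  P = {5,8,9}:  v_{5} + v_{8} + v_{9} = v_{3} + v_{6}  so sig = [3:1,1]
  P = {2,3,6}:  v_{2} + v_{3} + v_{6} = v_{5} + 2·v_{8}  so sig = [3:1,2]
  P = {4,5,9}:  v_{4} + v_{5} + v_{9} = 2·v_{3} + v_{6}  so sig = [3:1,2]
  P = {2,4,6}:  v_{2} + v_{4} + v_{6} = v_{5} + 3·v_{8}  so sig = [3:1,3]
  P = {4,6,7}:  v_{4} + v_{6} + v_{7} = 2·v_{8}  so sig = [3:2]

Hence PRS(X_Σ) =
[[2:1], [2:1], [2:1], [2:1,1], [2:1,2], [3:], [3:], [3:1], [3:1], [3:1,1], [3:1,1], [3:1,2], [3:1,2], [3:1,3], [3:2]]


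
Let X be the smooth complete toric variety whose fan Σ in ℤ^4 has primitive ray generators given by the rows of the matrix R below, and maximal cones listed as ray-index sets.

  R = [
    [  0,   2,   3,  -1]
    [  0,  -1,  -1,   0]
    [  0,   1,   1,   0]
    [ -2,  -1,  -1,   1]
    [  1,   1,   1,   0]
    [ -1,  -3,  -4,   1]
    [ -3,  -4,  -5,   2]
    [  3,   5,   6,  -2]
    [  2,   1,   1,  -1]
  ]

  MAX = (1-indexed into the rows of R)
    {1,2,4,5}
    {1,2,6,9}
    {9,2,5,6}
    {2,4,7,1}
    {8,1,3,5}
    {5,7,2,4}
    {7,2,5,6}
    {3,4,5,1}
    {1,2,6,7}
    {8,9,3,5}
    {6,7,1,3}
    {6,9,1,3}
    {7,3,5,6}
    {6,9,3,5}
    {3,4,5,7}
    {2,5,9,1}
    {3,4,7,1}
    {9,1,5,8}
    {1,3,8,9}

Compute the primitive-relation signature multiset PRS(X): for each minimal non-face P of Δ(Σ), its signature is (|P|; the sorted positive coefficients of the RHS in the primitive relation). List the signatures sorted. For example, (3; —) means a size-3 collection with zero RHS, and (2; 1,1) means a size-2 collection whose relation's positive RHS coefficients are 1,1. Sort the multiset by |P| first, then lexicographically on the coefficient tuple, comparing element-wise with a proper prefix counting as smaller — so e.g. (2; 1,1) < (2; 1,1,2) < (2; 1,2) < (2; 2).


Δ(Σ) — 9 vertices, 11 min non-faces:

  {2,3}:  v_{2} + v_{3} = 0 ; sig = (2; —)
  {4,9}:  v_{4} + v_{9} = 0 ; sig = (2; —)
  {4,6}:  v_{4} + v_{6} = v_{7} ; sig = (2; 1)
  {7,8}:  v_{7} + v_{8} = v_{3} ; sig = (2; 1)
  {7,9}:  v_{7} + v_{9} = v_{6} ; sig = (2; 1)
  {6,8}:  v_{6} + v_{8} = v_{3} + v_{9} ; sig = (2; 1,1)
  {2,8}:  v_{2} + v_{8} = v_{1} + v_{5} + v_{9} ; sig = (2; 1,1,1)
  {4,8}:  v_{4} + v_{8} = v_{1} + v_{3} + v_{5} ; sig = (2; 1,1,1)
  {1,5,6}:  v_{1} + v_{5} + v_{6} = 0 ; sig = (3; —)
  {1,5,7}:  v_{1} + v_{5} + v_{7} = v_{4} ; sig = (3; 1)
  {1,3,5,9}:  v_{1} + v_{3} + v_{5} + v_{9} = v_{8} ; sig = (4; 1)

Signatures (|P|; sorted positive RHS coefficients), sorted:
[(2; —), (2; —), (2; 1), (2; 1), (2; 1), (2; 1,1), (2; 1,1,1), (2; 1,1,1), (3; —), (3; 1), (4; 1)]


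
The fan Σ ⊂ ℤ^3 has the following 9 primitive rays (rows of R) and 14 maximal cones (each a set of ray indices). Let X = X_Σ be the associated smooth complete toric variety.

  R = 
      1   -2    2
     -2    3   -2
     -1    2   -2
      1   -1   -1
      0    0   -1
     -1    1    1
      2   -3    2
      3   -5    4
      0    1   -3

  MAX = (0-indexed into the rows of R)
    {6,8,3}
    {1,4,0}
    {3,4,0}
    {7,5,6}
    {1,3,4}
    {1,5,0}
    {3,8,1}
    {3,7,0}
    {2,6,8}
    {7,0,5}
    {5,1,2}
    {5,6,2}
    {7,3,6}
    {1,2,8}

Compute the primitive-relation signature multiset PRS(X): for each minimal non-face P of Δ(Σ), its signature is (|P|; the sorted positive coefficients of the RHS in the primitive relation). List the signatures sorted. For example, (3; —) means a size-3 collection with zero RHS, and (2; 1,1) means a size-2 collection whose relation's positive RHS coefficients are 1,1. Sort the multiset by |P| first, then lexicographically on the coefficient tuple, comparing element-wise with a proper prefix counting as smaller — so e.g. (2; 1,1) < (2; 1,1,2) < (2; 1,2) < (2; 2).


16 minimal non-faces of Δ(Σ) (on 9 rays):

  P={0,2}:  v_{0} + v_{2} = 0  so sig = (2; —)
  P={1,6}:  v_{1} + v_{6} = 0  so sig = (2; —)
  P={3,5}:  v_{3} + v_{5} = 0  so sig = (2; —)
  P={0,6}:  v_{0} + v_{6} = v_{7}  so sig = (2; 1)
  P={0,8}:  v_{0} + v_{8} = v_{3}  so sig = (2; 1)
  P={1,7}:  v_{1} + v_{7} = v_{0}  so sig = (2; 1)
  P={2,3}:  v_{2} + v_{3} = v_{8}  so sig = (2; 1)
  P={2,7}:  v_{2} + v_{7} = v_{6}  so sig = (2; 1)
  P={5,8}:  v_{5} + v_{8} = v_{2}  so sig = (2; 1)
  P={2,4}:  v_{2} + v_{4} = v_{1} + v_{3}  so sig = (2; 1,1)
  P={4,5}:  v_{4} + v_{5} = v_{0} + v_{1}  so sig = (2; 1,1)
  P={4,6}:  v_{4} + v_{6} = v_{0} + v_{3}  so sig = (2; 1,1)
  P={7,8}:  v_{7} + v_{8} = v_{3} + v_{6}  so sig = (2; 1,1)
  P={4,7}:  v_{4} + v_{7} = 2·v_{0} + v_{3}  so sig = (2; 1,2)
  P={4,8}:  v_{4} + v_{8} = v_{1} + 2·v_{3}  so sig = (2; 1,2)
  P={0,1,3}:  v_{0} + v_{1} + v_{3} = v_{4}  so sig = (3; 1)

Signatures (|P|; sorted positive RHS coefficients), sorted:
    |P|=2: 15 collections, coeffs (), (), (), (1), (1), (1), (1), (1), (1), (1,1), (1,1), (1,1), (1,1), (1,2), (1,2)
    |P|=3: 1 collection, coeffs (1)


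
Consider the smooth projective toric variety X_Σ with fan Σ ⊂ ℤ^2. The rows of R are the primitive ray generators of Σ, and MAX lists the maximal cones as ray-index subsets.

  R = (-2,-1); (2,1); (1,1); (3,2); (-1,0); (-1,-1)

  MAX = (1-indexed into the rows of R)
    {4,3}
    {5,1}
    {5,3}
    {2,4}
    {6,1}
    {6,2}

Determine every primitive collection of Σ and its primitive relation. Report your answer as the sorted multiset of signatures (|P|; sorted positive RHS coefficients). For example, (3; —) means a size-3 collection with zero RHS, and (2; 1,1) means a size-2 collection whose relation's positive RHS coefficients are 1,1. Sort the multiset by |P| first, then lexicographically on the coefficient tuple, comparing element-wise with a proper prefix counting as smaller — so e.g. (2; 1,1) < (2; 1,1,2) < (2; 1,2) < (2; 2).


Σ has 9 primitive collections:

  {1,2}:  v_{1} + v_{2} = 0 — sig = (2; —)
  {3,6}:  v_{3} + v_{6} = 0 — sig = (2; —)
  {1,3}:  v_{1} + v_{3} = v_{5} — sig = (2; 1)
  {1,4}:  v_{1} + v_{4} = v_{3} — sig = (2; 1)
  {2,3}:  v_{2} + v_{3} = v_{4} — sig = (2; 1)
  {2,5}:  v_{2} + v_{5} = v_{3} — sig = (2; 1)
  {4,6}:  v_{4} + v_{6} = v_{2} — sig = (2; 1)
  {5,6}:  v_{5} + v_{6} = v_{1} — sig = (2; 1)
  {4,5}:  v_{4} + v_{5} = 2·v_{3} — sig = (2; 2)

Signatures (|P|; sorted positive RHS coefficients), sorted:
    |P|=2: 9 collections, coeffs (), (), (1), (1), (1), (1), (1), (1), (2)


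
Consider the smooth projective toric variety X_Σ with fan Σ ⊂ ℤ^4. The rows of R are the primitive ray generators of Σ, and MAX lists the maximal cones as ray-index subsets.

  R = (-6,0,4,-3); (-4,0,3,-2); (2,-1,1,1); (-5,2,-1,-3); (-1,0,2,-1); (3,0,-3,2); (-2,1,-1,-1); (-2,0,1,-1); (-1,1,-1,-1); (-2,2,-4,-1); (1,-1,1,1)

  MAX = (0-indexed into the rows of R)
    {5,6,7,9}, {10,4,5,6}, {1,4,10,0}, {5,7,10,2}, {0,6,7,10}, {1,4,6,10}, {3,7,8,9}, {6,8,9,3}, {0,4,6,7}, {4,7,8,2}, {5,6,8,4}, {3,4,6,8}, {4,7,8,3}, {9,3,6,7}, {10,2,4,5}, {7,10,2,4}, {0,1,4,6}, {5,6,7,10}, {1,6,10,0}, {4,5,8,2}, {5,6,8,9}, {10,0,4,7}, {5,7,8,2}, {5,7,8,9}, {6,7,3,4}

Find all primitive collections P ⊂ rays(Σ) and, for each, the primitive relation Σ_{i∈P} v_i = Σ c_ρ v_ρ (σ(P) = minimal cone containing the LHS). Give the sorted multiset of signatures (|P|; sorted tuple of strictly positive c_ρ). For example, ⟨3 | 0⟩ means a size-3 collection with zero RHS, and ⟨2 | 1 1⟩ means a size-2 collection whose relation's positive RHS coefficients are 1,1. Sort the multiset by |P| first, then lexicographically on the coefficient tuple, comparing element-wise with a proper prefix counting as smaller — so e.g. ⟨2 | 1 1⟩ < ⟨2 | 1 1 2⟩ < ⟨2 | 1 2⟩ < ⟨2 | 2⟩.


Primitive collections (23):

  P = {2,6}:  v_{2} + v_{6} = 0  ⟹  sig = ⟨2 | 0⟩
  P = {8,10}:  v_{8} + v_{10} = 0  ⟹  sig = ⟨2 | 0⟩
  P = {1,7}:  v_{1} + v_{7} = v_{0}  ⟹  sig = ⟨2 | 1⟩
  P = {3,5}:  v_{3} + v_{5} = v_{9}  ⟹  sig = ⟨2 | 1⟩
  P = {1,5}:  v_{1} + v_{5} = v_{6} + v_{10}  ⟹  sig = ⟨2 | 1 1⟩
  P = {2,3}:  v_{2} + v_{3} = v_{7} + v_{8}  ⟹  sig = ⟨2 | 1 1⟩
  P = {3,10}:  v_{3} + v_{10} = v_{6} + v_{7}  ⟹  sig = ⟨2 | 1 1⟩
  P = {4,9}:  v_{4} + v_{9} = v_{6} + v_{8}  ⟹  sig = ⟨2 | 1 1⟩
  P = {0,5}:  v_{0} + v_{5} = v_{6} + v_{7} + v_{10}  ⟹  sig = ⟨2 | 1 1 1⟩
  P = {1,2}:  v_{1} + v_{2} = v_{4} + v_{7} + v_{10}  ⟹  sig = ⟨2 | 1 1 1⟩
  P = {1,8}:  v_{1} + v_{8} = v_{4} + v_{6} + v_{7}  ⟹  sig = ⟨2 | 1 1 1⟩
  P = {2,9}:  v_{2} + v_{9} = v_{5} + v_{7} + v_{8}  ⟹  sig = ⟨2 | 1 1 1⟩
  P = {9,10}:  v_{9} + v_{10} = v_{5} + v_{6} + v_{7}  ⟹  sig = ⟨2 | 1 1 1⟩
  P = {0,2}:  v_{0} + v_{2} = v_{4} + 2·v_{7} + v_{10}  ⟹  sig = ⟨2 | 1 1 2⟩
  P = {0,8}:  v_{0} + v_{8} = v_{4} + v_{6} + 2·v_{7}  ⟹  sig = ⟨2 | 1 1 2⟩
  P = {1,9}:  v_{1} + v_{9} = 2·v_{6} + v_{7}  ⟹  sig = ⟨2 | 1 2⟩
  P = {1,3}:  v_{1} + v_{3} = v_{4} + 2·v_{6} + 2·v_{7}  ⟹  sig = ⟨2 | 1 2 2⟩
  P = {0,3}:  v_{0} + v_{3} = v_{4} + 2·v_{6} + 3·v_{7}  ⟹  sig = ⟨2 | 1 2 3⟩
  P = {0,9}:  v_{0} + v_{9} = 2·v_{6} + 2·v_{7}  ⟹  sig = ⟨2 | 2 2⟩
  P = {4,5,7}:  v_{4} + v_{5} + v_{7} = 0  ⟹  sig = ⟨3 | 0⟩
  P = {6,7,8}:  v_{6} + v_{7} + v_{8} = v_{3}  ⟹  sig = ⟨3 | 1⟩
  P = {4,6,7,10}:  v_{4} + v_{6} + v_{7} + v_{10} = v_{1}  ⟹  sig = ⟨4 | 1⟩
  P = {0,4,6,10}:  v_{0} + v_{4} + v_{6} + v_{10} = 2·v_{1}  ⟹  sig = ⟨4 | 2⟩

Signatures (|P|; sorted positive RHS coefficients), sorted:
    ⟨2 | 0⟩
    ⟨2 | 0⟩
    ⟨2 | 1⟩
    ⟨2 | 1⟩
    ⟨2 | 1 1⟩
    ⟨2 | 1 1⟩
    ⟨2 | 1 1⟩
    ⟨2 | 1 1⟩
    ⟨2 | 1 1 1⟩
    ⟨2 | 1 1 1⟩
    ⟨2 | 1 1 1⟩
    ⟨2 | 1 1 1⟩
    ⟨2 | 1 1 1⟩
    ⟨2 | 1 1 2⟩
    ⟨2 | 1 1 2⟩
    ⟨2 | 1 2⟩
    ⟨2 | 1 2 2⟩
    ⟨2 | 1 2 3⟩
    ⟨2 | 2 2⟩
    ⟨3 | 0⟩
    ⟨3 | 1⟩
    ⟨4 | 1⟩
    ⟨4 | 2⟩
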